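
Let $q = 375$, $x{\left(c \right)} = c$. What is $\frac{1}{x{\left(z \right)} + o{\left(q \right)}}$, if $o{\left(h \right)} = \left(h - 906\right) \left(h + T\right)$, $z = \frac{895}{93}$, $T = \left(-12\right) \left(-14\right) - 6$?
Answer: $- \frac{93}{26517776} \approx -3.5071 \cdot 10^{-6}$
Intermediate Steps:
$T = 162$ ($T = 168 - 6 = 162$)
$z = \frac{895}{93}$ ($z = 895 \cdot \frac{1}{93} = \frac{895}{93} \approx 9.6237$)
$o{\left(h \right)} = \left(-906 + h\right) \left(162 + h\right)$ ($o{\left(h \right)} = \left(h - 906\right) \left(h + 162\right) = \left(-906 + h\right) \left(162 + h\right)$)
$\frac{1}{x{\left(z \right)} + o{\left(q \right)}} = \frac{1}{\frac{895}{93} - \left(425772 - 140625\right)} = \frac{1}{\frac{895}{93} - 285147} = \frac{1}{- \frac{26517776}{93}} = - \frac{93}{26517776}$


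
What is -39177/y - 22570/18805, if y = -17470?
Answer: 68485117/65704670 ≈ 1.0423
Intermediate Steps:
-39177/y - 22570/18805 = -39177/(-17470) - 22570/18805 = -39177*(-1/17470) - 22570*1/18805 = 39177/17470 - 4514/3761 = 68485117/65704670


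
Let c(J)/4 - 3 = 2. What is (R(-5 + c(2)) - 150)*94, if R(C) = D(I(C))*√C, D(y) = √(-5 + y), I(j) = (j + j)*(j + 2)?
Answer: -14100 + 470*√303 ≈ -5918.8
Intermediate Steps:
c(J) = 20 (c(J) = 12 + 4*2 = 12 + 8 = 20)
I(j) = 2*j*(2 + j) (I(j) = (2*j)*(2 + j) = 2*j*(2 + j))
R(C) = √C*√(-5 + 2*C*(2 + C)) (R(C) = √(-5 + 2*C*(2 + C))*√C = √C*√(-5 + 2*C*(2 + C)))
(R(-5 + c(2)) - 150)*94 = (√(-5 + 20)*√(-5 + 2*(-5 + 20)*(2 + (-5 + 20))) - 150)*94 = (√15*√(-5 + 2*15*(2 + 15)) - 150)*94 = (√15*√(-5 + 2*15*17) - 150)*94 = (√15*√(-5 + 510) - 150)*94 = (√15*√505 - 150)*94 = (5*√303 - 150)*94 = (-150 + 5*√303)*94 = -14100 + 470*√303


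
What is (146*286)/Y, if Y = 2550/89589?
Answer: 623479714/425 ≈ 1.4670e+6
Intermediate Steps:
Y = 850/29863 (Y = 2550*(1/89589) = 850/29863 ≈ 0.028463)
(146*286)/Y = (146*286)/(850/29863) = 41756*(29863/850) = 623479714/425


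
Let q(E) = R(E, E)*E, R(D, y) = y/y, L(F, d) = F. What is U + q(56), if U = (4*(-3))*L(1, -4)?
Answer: 44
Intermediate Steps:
R(D, y) = 1
q(E) = E (q(E) = 1*E = E)
U = -12 (U = (4*(-3))*1 = -12*1 = -12)
U + q(56) = -12 + 56 = 44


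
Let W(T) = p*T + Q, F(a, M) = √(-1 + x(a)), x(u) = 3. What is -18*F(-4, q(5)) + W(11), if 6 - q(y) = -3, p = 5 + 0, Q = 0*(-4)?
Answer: 55 - 18*√2 ≈ 29.544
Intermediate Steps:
Q = 0
p = 5
q(y) = 9 (q(y) = 6 - 1*(-3) = 6 + 3 = 9)
F(a, M) = √2 (F(a, M) = √(-1 + 3) = √2)
W(T) = 5*T (W(T) = 5*T + 0 = 5*T)
-18*F(-4, q(5)) + W(11) = -18*√2 + 5*11 = -18*√2 + 55 = 55 - 18*√2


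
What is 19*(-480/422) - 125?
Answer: -30935/211 ≈ -146.61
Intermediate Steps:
19*(-480/422) - 125 = 19*(-480*1/422) - 125 = 19*(-240/211) - 125 = -4560/211 - 125 = -30935/211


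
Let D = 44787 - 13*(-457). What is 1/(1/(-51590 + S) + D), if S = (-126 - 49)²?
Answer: 20965/1063512519 ≈ 1.9713e-5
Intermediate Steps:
D = 50728 (D = 44787 - 1*(-5941) = 44787 + 5941 = 50728)
S = 30625 (S = (-175)² = 30625)
1/(1/(-51590 + S) + D) = 1/(1/(-51590 + 30625) + 50728) = 1/(1/(-20965) + 50728) = 1/(-1/20965 + 50728) = 1/(1063512519/20965) = 20965/1063512519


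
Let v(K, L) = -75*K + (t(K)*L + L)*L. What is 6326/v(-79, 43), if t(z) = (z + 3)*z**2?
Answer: -3163/438501255 ≈ -7.2132e-6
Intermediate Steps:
t(z) = z**2*(3 + z) (t(z) = (3 + z)*z**2 = z**2*(3 + z))
v(K, L) = -75*K + L*(L + L*K**2*(3 + K)) (v(K, L) = -75*K + ((K**2*(3 + K))*L + L)*L = -75*K + (L*K**2*(3 + K) + L)*L = -75*K + (L + L*K**2*(3 + K))*L = -75*K + L*(L + L*K**2*(3 + K)))
6326/v(-79, 43) = 6326/(43**2 - 75*(-79) + (-79)**2*43**2*(3 - 79)) = 6326/(1849 + 5925 + 6241*1849*(-76)) = 6326/(1849 + 5925 - 877010284) = 6326/(-877002510) = 6326*(-1/877002510) = -3163/438501255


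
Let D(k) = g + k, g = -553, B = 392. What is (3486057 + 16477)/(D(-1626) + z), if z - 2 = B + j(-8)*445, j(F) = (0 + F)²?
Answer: 3502534/26695 ≈ 131.21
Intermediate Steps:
j(F) = F²
D(k) = -553 + k
z = 28874 (z = 2 + (392 + (-8)²*445) = 2 + (392 + 64*445) = 2 + (392 + 28480) = 2 + 28872 = 28874)
(3486057 + 16477)/(D(-1626) + z) = (3486057 + 16477)/((-553 - 1626) + 28874) = 3502534/(-2179 + 28874) = 3502534/26695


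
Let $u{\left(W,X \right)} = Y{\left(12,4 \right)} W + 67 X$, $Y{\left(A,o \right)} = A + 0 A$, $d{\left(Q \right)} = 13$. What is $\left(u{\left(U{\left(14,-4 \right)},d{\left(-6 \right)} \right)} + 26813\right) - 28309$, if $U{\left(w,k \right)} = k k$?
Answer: $-433$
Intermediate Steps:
$U{\left(w,k \right)} = k^{2}$
$Y{\left(A,o \right)} = A$ ($Y{\left(A,o \right)} = A + 0 = A$)
$u{\left(W,X \right)} = 12 W + 67 X$
$\left(u{\left(U{\left(14,-4 \right)},d{\left(-6 \right)} \right)} + 26813\right) - 28309 = \left(\left(12 \left(-4\right)^{2} + 67 \cdot 13\right) + 26813\right) - 28309 = \left(\left(12 \cdot 16 + 871\right) + 26813\right) - 28309 = \left(\left(192 + 871\right) + 26813\right) - 28309 = \left(1063 + 26813\right) - 28309 = 27876 - 28309 = -433$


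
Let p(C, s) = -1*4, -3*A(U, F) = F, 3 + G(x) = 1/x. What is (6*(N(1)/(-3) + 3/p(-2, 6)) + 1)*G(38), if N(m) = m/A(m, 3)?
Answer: 339/76 ≈ 4.4605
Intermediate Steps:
G(x) = -3 + 1/x
A(U, F) = -F/3
N(m) = -m (N(m) = m/((-⅓*3)) = m/(-1) = m*(-1) = -m)
p(C, s) = -4
(6*(N(1)/(-3) + 3/p(-2, 6)) + 1)*G(38) = (6*(-1*1/(-3) + 3/(-4)) + 1)*(-3 + 1/38) = (6*(-1*(-⅓) + 3*(-¼)) + 1)*(-3 + 1/38) = (6*(⅓ - ¾) + 1)*(-113/38) = (6*(-5/12) + 1)*(-113/38) = (-5/2 + 1)*(-113/38) = -3/2*(-113/38) = 339/76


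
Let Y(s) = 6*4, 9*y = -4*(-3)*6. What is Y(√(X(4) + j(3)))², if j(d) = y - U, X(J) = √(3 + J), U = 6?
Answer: 576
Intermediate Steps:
y = 8 (y = (-4*(-3)*6)/9 = (12*6)/9 = (⅑)*72 = 8)
j(d) = 2 (j(d) = 8 - 1*6 = 8 - 6 = 2)
Y(s) = 24
Y(√(X(4) + j(3)))² = 24² = 576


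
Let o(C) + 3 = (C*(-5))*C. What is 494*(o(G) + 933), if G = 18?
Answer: -340860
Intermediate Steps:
o(C) = -3 - 5*C² (o(C) = -3 + (C*(-5))*C = -3 + (-5*C)*C = -3 - 5*C²)
494*(o(G) + 933) = 494*((-3 - 5*18²) + 933) = 494*((-3 - 5*324) + 933) = 494*((-3 - 1620) + 933) = 494*(-1623 + 933) = 494*(-690) = -340860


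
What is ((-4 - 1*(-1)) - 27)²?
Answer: 900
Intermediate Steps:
((-4 - 1*(-1)) - 27)² = ((-4 + 1) - 27)² = (-3 - 27)² = (-30)² = 900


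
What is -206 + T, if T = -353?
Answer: -559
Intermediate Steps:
-206 + T = -206 - 353 = -559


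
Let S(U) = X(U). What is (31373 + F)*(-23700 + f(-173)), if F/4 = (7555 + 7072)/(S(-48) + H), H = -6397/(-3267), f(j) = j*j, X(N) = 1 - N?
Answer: 8431142537201/41620 ≈ 2.0257e+8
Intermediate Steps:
f(j) = j²
S(U) = 1 - U
H = 6397/3267 (H = -6397*(-1/3267) = 6397/3267 ≈ 1.9581)
F = 47786409/41620 (F = 4*((7555 + 7072)/((1 - 1*(-48)) + 6397/3267)) = 4*(14627/((1 + 48) + 6397/3267)) = 4*(14627/(49 + 6397/3267)) = 4*(14627/(166480/3267)) = 4*(14627*(3267/166480)) = 4*(47786409/166480) = 47786409/41620 ≈ 1148.2)
(31373 + F)*(-23700 + f(-173)) = (31373 + 47786409/41620)*(-23700 + (-173)²) = 1353530669*(-23700 + 29929)/41620 = (1353530669/41620)*6229 = 8431142537201/41620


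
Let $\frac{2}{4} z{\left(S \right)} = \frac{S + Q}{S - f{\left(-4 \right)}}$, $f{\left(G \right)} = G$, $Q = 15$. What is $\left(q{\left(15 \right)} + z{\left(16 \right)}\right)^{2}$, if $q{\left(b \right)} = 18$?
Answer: $\frac{44521}{100} \approx 445.21$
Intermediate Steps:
$z{\left(S \right)} = \frac{2 \left(15 + S\right)}{4 + S}$ ($z{\left(S \right)} = 2 \frac{S + 15}{S - -4} = 2 \frac{15 + S}{S + 4} = 2 \frac{15 + S}{4 + S} = \frac{2 \left(15 + S\right)}{4 + S}$)
$\left(q{\left(15 \right)} + z{\left(16 \right)}\right)^{2} = \left(18 + \frac{2 \left(15 + 16\right)}{4 + 16}\right)^{2} = \left(18 + 2 \cdot \frac{1}{20} \cdot 31\right)^{2} = \left(18 + \frac{31}{10}\right)^{2} = \left(\frac{211}{10}\right)^{2} = \frac{44521}{100}$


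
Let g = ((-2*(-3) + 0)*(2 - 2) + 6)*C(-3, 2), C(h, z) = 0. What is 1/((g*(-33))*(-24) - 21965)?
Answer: -1/21965 ≈ -4.5527e-5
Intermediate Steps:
g = 0 (g = ((-2*(-3) + 0)*(2 - 2) + 6)*0 = ((6 + 0)*0 + 6)*0 = (6*0 + 6)*0 = (0 + 6)*0 = 6*0 = 0)
1/((g*(-33))*(-24) - 21965) = 1/((0*(-33))*(-24) - 21965) = 1/(0*(-24) - 21965) = 1/(0 - 21965) = 1/(-21965) = -1/21965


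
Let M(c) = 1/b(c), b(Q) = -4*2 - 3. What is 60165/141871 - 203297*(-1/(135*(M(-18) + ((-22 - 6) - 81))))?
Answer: -307514705557/22983102000 ≈ -13.380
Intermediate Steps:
b(Q) = -11 (b(Q) = -8 - 3 = -11)
M(c) = -1/11 (M(c) = 1/(-11) = -1/11)
60165/141871 - 203297*(-1/(135*(M(-18) + ((-22 - 6) - 81)))) = 60165/141871 - 203297*(-1/(135*(-1/11 + ((-22 - 6) - 81)))) = 60165*(1/141871) - 203297*(-1/(135*(-1/11 + (-28 - 81)))) = 60165/141871 - 203297*(-1/(135*(-1/11 - 109))) = 60165/141871 - 203297/((-1200/11*(-135))) = 60165/141871 - 203297/162000/11 = 60165/141871 - 203297*11/162000 = 60165/141871 - 2236267/162000 = -307514705557/22983102000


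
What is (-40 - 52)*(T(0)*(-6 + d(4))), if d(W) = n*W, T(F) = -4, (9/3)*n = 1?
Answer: -5152/3 ≈ -1717.3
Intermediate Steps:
n = ⅓ (n = (⅓)*1 = ⅓ ≈ 0.33333)
d(W) = W/3
(-40 - 52)*(T(0)*(-6 + d(4))) = (-40 - 52)*(-4*(-6 + (⅓)*4)) = -(-368)*(-6 + 4/3) = -(-368)*(-14)/3 = -92*56/3 = -5152/3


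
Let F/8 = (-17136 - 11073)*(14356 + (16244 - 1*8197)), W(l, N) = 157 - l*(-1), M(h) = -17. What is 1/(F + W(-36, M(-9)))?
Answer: -1/5055729695 ≈ -1.9780e-10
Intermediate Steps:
W(l, N) = 157 + l
F = -5055729816 (F = 8*((-17136 - 11073)*(14356 + (16244 - 1*8197))) = 8*(-28209*(14356 + (16244 - 8197))) = 8*(-28209*(14356 + 8047)) = 8*(-28209*22403) = 8*(-631966227) = -5055729816)
1/(F + W(-36, M(-9))) = 1/(-5055729816 + (157 - 36)) = 1/(-5055729816 + 121) = 1/(-5055729695) = -1/5055729695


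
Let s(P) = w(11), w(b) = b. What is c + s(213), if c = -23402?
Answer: -23391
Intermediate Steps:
s(P) = 11
c + s(213) = -23402 + 11 = -23391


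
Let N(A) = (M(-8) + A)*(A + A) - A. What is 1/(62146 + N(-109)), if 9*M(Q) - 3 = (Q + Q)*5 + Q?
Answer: 9/792683 ≈ 1.1354e-5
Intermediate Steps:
M(Q) = 1/3 + 11*Q/9 (M(Q) = 1/3 + ((Q + Q)*5 + Q)/9 = 1/3 + ((2*Q)*5 + Q)/9 = 1/3 + (10*Q + Q)/9 = 1/3 + (11*Q)/9 = 1/3 + 11*Q/9)
N(A) = -A + 2*A*(-85/9 + A) (N(A) = ((1/3 + (11/9)*(-8)) + A)*(A + A) - A = ((1/3 - 88/9) + A)*(2*A) - A = (-85/9 + A)*(2*A) - A = 2*A*(-85/9 + A) - A = -A + 2*A*(-85/9 + A))
1/(62146 + N(-109)) = 1/(62146 + (1/9)*(-109)*(-179 + 18*(-109))) = 1/(62146 + (1/9)*(-109)*(-179 - 1962)) = 1/(62146 + (1/9)*(-109)*(-2141)) = 1/(62146 + 233369/9) = 1/(792683/9) = 9/792683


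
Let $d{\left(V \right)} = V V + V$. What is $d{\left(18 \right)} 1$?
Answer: $342$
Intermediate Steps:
$d{\left(V \right)} = V + V^{2}$ ($d{\left(V \right)} = V^{2} + V = V + V^{2}$)
$d{\left(18 \right)} 1 = 18 \left(1 + 18\right) 1 = 18 \cdot 19 \cdot 1 = 342 \cdot 1 = 342$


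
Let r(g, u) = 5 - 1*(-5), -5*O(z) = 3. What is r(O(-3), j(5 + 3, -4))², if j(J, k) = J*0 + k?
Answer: 100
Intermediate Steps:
j(J, k) = k (j(J, k) = 0 + k = k)
O(z) = -⅗ (O(z) = -⅕*3 = -⅗)
r(g, u) = 10 (r(g, u) = 5 + 5 = 10)
r(O(-3), j(5 + 3, -4))² = 10² = 100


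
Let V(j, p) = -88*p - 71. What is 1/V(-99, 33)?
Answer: -1/2975 ≈ -0.00033613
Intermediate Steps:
V(j, p) = -71 - 88*p
1/V(-99, 33) = 1/(-71 - 88*33) = 1/(-71 - 2904) = 1/(-2975) = -1/2975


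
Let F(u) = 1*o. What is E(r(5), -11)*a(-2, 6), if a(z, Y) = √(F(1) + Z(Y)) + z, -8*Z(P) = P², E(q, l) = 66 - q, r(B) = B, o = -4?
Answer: -122 + 61*I*√34/2 ≈ -122.0 + 177.84*I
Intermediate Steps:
Z(P) = -P²/8
F(u) = -4 (F(u) = 1*(-4) = -4)
a(z, Y) = z + √(-4 - Y²/8) (a(z, Y) = √(-4 - Y²/8) + z = z + √(-4 - Y²/8))
E(r(5), -11)*a(-2, 6) = (66 - 1*5)*(-2 + √(-64 - 2*6²)/4) = (66 - 5)*(-2 + √(-64 - 2*36)/4) = 61*(-2 + √(-64 - 72)/4) = 61*(-2 + √(-136)/4) = 61*(-2 + (2*I*√34)/4) = 61*(-2 + I*√34/2) = -122 + 61*I*√34/2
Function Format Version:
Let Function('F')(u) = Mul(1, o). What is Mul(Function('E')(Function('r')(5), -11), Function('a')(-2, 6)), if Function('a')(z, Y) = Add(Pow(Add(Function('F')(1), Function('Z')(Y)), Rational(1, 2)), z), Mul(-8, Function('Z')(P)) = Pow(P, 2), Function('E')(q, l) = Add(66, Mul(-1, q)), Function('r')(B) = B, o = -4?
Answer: Add(-122, Mul(Rational(61, 2), I, Pow(34, Rational(1, 2)))) ≈ Add(-122.00, Mul(177.84, I))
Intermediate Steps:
Function('Z')(P) = Mul(Rational(-1, 8), Pow(P, 2))
Function('F')(u) = -4 (Function('F')(u) = Mul(1, -4) = -4)
Function('a')(z, Y) = Add(z, Pow(Add(-4, Mul(Rational(-1, 8), Pow(Y, 2))), Rational(1, 2))) (Function('a')(z, Y) = Add(Pow(Add(-4, Mul(Rational(-1, 8), Pow(Y, 2))), Rational(1, 2)), z) = Add(z, Pow(Add(-4, Mul(Rational(-1, 8), Pow(Y, 2))), Rational(1, 2))))
Mul(Function('E')(Function('r')(5), -11), Function('a')(-2, 6)) = Mul(Add(66, Mul(-1, 5)), Add(-2, Mul(Rational(1, 4), Pow(Add(-64, Mul(-2, Pow(6, 2))), Rational(1, 2))))) = Mul(Add(66, -5), Add(-2, Mul(Rational(1, 4), Pow(Add(-64, Mul(-2, 36)), Rational(1, 2))))) = Mul(61, Add(-2, Mul(Rational(1, 4), Pow(Add(-64, -72), Rational(1, 2))))) = Mul(61, Add(-2, Mul(Rational(1, 4), Pow(-136, Rational(1, 2))))) = Mul(61, Add(-2, Mul(Rational(1, 4), Mul(2, I, Pow(34, Rational(1, 2)))))) = Mul(61, Add(-2, Mul(Rational(1, 2), I, Pow(34, Rational(1, 2))))) = Add(-122, Mul(Rational(61, 2), I, Pow(34, Rational(1, 2))))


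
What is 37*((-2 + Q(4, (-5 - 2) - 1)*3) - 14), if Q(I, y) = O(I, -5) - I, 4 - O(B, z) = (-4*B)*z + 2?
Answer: -9694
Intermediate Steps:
O(B, z) = 2 + 4*B*z (O(B, z) = 4 - ((-4*B)*z + 2) = 4 - (-4*B*z + 2) = 4 - (2 - 4*B*z) = 4 + (-2 + 4*B*z) = 2 + 4*B*z)
Q(I, y) = 2 - 21*I (Q(I, y) = (2 + 4*I*(-5)) - I = (2 - 20*I) - I = 2 - 21*I)
37*((-2 + Q(4, (-5 - 2) - 1)*3) - 14) = 37*((-2 + (2 - 21*4)*3) - 14) = 37*((-2 + (2 - 84)*3) - 14) = 37*((-2 - 82*3) - 14) = 37*((-2 - 246) - 14) = 37*(-248 - 14) = 37*(-262) = -9694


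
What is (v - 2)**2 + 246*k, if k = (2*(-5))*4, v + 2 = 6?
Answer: -9836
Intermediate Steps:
v = 4 (v = -2 + 6 = 4)
k = -40 (k = -10*4 = -40)
(v - 2)**2 + 246*k = (4 - 2)**2 + 246*(-40) = 2**2 - 9840 = 4 - 9840 = -9836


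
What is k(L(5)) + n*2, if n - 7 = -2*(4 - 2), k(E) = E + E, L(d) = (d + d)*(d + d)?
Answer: 206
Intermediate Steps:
L(d) = 4*d**2 (L(d) = (2*d)*(2*d) = 4*d**2)
k(E) = 2*E
n = 3 (n = 7 - 2*(4 - 2) = 7 - 2*2 = 7 - 4 = 3)
k(L(5)) + n*2 = 2*(4*5**2) + 3*2 = 2*(4*25) + 6 = 2*100 + 6 = 200 + 6 = 206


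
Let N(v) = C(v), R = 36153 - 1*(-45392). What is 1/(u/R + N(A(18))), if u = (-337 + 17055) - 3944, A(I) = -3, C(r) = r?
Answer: -81545/231861 ≈ -0.35170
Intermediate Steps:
R = 81545 (R = 36153 + 45392 = 81545)
N(v) = v
u = 12774 (u = 16718 - 3944 = 12774)
1/(u/R + N(A(18))) = 1/(12774/81545 - 3) = 1/(-231861/81545) = -81545/231861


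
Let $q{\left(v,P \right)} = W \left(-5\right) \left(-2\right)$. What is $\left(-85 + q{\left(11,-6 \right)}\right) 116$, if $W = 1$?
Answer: $-8700$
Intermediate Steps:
$q{\left(v,P \right)} = 10$ ($q{\left(v,P \right)} = 1 \left(-5\right) \left(-2\right) = \left(-5\right) \left(-2\right) = 10$)
$\left(-85 + q{\left(11,-6 \right)}\right) 116 = \left(-85 + 10\right) 116 = \left(-75\right) 116 = -8700$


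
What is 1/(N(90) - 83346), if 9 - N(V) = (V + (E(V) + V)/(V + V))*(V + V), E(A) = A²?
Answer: -1/107727 ≈ -9.2827e-6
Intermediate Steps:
N(V) = 9 - 2*V*(V + (V + V²)/(2*V)) (N(V) = 9 - (V + (V² + V)/(V + V))*(V + V) = 9 - (V + (V + V²)/((2*V)))*2*V = 9 - (V + (V + V²)*(1/(2*V)))*2*V = 9 - (V + (V + V²)/(2*V))*2*V = 9 - 2*V*(V + (V + V²)/(2*V)))
1/(N(90) - 83346) = 1/((9 - 1*90 - 3*90²) - 83346) = 1/((9 - 90 - 3*8100) - 83346) = 1/((9 - 90 - 24300) - 83346) = 1/(-24381 - 83346) = 1/(-107727) = -1/107727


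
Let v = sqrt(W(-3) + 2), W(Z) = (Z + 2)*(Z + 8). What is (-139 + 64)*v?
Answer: -75*I*sqrt(3) ≈ -129.9*I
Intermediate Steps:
W(Z) = (2 + Z)*(8 + Z)
v = I*sqrt(3) (v = sqrt((16 + (-3)**2 + 10*(-3)) + 2) = sqrt((16 + 9 - 30) + 2) = sqrt(-5 + 2) = sqrt(-3) = I*sqrt(3) ≈ 1.732*I)
(-139 + 64)*v = (-139 + 64)*(I*sqrt(3)) = -75*I*sqrt(3)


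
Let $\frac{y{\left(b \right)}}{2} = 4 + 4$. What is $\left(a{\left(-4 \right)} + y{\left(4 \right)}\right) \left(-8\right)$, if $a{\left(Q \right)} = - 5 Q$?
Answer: $-288$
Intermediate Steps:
$y{\left(b \right)} = 16$ ($y{\left(b \right)} = 2 \left(4 + 4\right) = 2 \cdot 8 = 16$)
$\left(a{\left(-4 \right)} + y{\left(4 \right)}\right) \left(-8\right) = \left(\left(-5\right) \left(-4\right) + 16\right) \left(-8\right) = \left(20 + 16\right) \left(-8\right) = 36 \left(-8\right) = -288$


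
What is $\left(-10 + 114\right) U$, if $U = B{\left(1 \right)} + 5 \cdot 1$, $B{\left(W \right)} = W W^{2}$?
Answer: $624$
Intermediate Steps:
$B{\left(W \right)} = W^{3}$
$U = 6$ ($U = 1^{3} + 5 \cdot 1 = 1 + 5 = 6$)
$\left(-10 + 114\right) U = \left(-10 + 114\right) 6 = 104 \cdot 6 = 624$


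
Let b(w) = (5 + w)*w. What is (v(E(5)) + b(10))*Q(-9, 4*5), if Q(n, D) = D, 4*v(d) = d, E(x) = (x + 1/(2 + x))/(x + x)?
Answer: 21018/7 ≈ 3002.6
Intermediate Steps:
E(x) = (x + 1/(2 + x))/(2*x) (E(x) = (x + 1/(2 + x))/((2*x)) = (x + 1/(2 + x))*(1/(2*x)) = (x + 1/(2 + x))/(2*x))
v(d) = d/4
b(w) = w*(5 + w)
(v(E(5)) + b(10))*Q(-9, 4*5) = (((1/2)*(1 + 5**2 + 2*5)/(5*(2 + 5)))/4 + 10*(5 + 10))*(4*5) = (((1/2)*(1/5)*(1 + 25 + 10)/7)/4 + 10*15)*20 = (((1/2)*(1/5)*(1/7)*36)/4 + 150)*20 = ((1/4)*(18/35) + 150)*20 = (9/70 + 150)*20 = (10509/70)*20 = 21018/7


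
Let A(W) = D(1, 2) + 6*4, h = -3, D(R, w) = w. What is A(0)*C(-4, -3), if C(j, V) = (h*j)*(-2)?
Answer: -624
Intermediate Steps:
C(j, V) = 6*j (C(j, V) = -3*j*(-2) = 6*j)
A(W) = 26 (A(W) = 2 + 6*4 = 2 + 24 = 26)
A(0)*C(-4, -3) = 26*(6*(-4)) = 26*(-24) = -624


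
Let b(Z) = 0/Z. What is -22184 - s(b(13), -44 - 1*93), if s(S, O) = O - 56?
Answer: -21991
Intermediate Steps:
b(Z) = 0
s(S, O) = -56 + O
-22184 - s(b(13), -44 - 1*93) = -22184 - (-56 + (-44 - 1*93)) = -22184 - (-56 + (-44 - 93)) = -22184 - (-56 - 137) = -22184 - 1*(-193) = -22184 + 193 = -21991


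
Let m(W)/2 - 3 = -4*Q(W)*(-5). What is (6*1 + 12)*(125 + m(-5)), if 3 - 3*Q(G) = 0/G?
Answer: 3078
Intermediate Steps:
Q(G) = 1 (Q(G) = 1 - 0/G = 1 - ⅓*0 = 1 + 0 = 1)
m(W) = 46 (m(W) = 6 + 2*(-4*1*(-5)) = 6 + 2*(-4*(-5)) = 6 + 2*20 = 6 + 40 = 46)
(6*1 + 12)*(125 + m(-5)) = (6*1 + 12)*(125 + 46) = (6 + 12)*171 = 18*171 = 3078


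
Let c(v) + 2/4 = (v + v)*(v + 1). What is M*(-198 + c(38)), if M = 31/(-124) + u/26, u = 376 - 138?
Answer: 2560853/104 ≈ 24624.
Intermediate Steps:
u = 238
c(v) = -1/2 + 2*v*(1 + v) (c(v) = -1/2 + (v + v)*(v + 1) = -1/2 + (2*v)*(1 + v) = -1/2 + 2*v*(1 + v))
M = 463/52 (M = 31/(-124) + 238/26 = 31*(-1/124) + 238*(1/26) = -1/4 + 119/13 = 463/52 ≈ 8.9038)
M*(-198 + c(38)) = 463*(-198 + (-1/2 + 2*38 + 2*38**2))/52 = 463*(-198 + (-1/2 + 76 + 2*1444))/52 = 463*(-198 + (-1/2 + 76 + 2888))/52 = 463*(-198 + 5927/2)/52 = (463/52)*(5531/2) = 2560853/104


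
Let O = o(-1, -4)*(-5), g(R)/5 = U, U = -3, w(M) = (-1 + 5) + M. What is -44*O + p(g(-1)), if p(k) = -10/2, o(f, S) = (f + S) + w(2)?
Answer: 215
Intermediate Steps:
w(M) = 4 + M
g(R) = -15 (g(R) = 5*(-3) = -15)
o(f, S) = 6 + S + f (o(f, S) = (f + S) + (4 + 2) = (S + f) + 6 = 6 + S + f)
O = -5 (O = (6 - 4 - 1)*(-5) = 1*(-5) = -5)
p(k) = -5 (p(k) = -10*½ = -5)
-44*O + p(g(-1)) = -44*(-5) - 5 = 220 - 5 = 215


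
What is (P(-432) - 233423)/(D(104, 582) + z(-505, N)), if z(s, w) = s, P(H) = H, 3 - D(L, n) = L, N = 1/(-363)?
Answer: 233855/606 ≈ 385.90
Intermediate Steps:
N = -1/363 ≈ -0.0027548
D(L, n) = 3 - L
(P(-432) - 233423)/(D(104, 582) + z(-505, N)) = (-432 - 233423)/((3 - 1*104) - 505) = -233855/((3 - 104) - 505) = -233855/(-101 - 505) = -233855/(-606) = -233855*(-1/606) = 233855/606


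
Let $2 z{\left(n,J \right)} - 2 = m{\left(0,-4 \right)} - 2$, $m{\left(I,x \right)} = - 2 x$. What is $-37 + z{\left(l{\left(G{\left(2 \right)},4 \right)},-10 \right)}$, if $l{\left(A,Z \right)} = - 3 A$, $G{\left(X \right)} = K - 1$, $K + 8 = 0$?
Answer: $-33$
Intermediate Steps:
$K = -8$ ($K = -8 + 0 = -8$)
$G{\left(X \right)} = -9$ ($G{\left(X \right)} = -8 - 1 = -9$)
$z{\left(n,J \right)} = 4$ ($z{\left(n,J \right)} = 1 + \frac{\left(-2\right) \left(-4\right) - 2}{2} = 1 + \frac{8 - 2}{2} = 1 + \frac{1}{2} \cdot 6 = 1 + 3 = 4$)
$-37 + z{\left(l{\left(G{\left(2 \right)},4 \right)},-10 \right)} = -37 + 4 = -33$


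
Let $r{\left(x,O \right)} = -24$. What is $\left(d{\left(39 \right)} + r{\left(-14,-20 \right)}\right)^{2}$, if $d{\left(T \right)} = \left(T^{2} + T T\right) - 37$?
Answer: $8886361$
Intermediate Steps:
$d{\left(T \right)} = -37 + 2 T^{2}$ ($d{\left(T \right)} = \left(T^{2} + T^{2}\right) - 37 = 2 T^{2} - 37 = -37 + 2 T^{2}$)
$\left(d{\left(39 \right)} + r{\left(-14,-20 \right)}\right)^{2} = \left(\left(-37 + 2 \cdot 39^{2}\right) - 24\right)^{2} = \left(\left(-37 + 2 \cdot 1521\right) - 24\right)^{2} = \left(\left(-37 + 3042\right) - 24\right)^{2} = \left(3005 - 24\right)^{2} = 2981^{2} = 8886361$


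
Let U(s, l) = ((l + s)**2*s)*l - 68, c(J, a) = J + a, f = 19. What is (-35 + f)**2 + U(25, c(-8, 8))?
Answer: 188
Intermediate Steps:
U(s, l) = -68 + l*s*(l + s)**2 (U(s, l) = (s*(l + s)**2)*l - 68 = l*s*(l + s)**2 - 68 = -68 + l*s*(l + s)**2)
(-35 + f)**2 + U(25, c(-8, 8)) = (-35 + 19)**2 + (-68 + (-8 + 8)*25*((-8 + 8) + 25)**2) = (-16)**2 + (-68 + 0*25*(0 + 25)**2) = 256 + (-68 + 0*25*25**2) = 256 + (-68 + 0*25*625) = 256 + (-68 + 0) = 256 - 68 = 188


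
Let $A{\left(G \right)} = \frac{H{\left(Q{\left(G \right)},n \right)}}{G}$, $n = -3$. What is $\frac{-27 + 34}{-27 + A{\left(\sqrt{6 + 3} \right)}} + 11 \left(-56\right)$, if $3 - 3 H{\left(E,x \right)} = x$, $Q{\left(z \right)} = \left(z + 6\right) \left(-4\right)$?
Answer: $- \frac{48685}{79} \approx -616.27$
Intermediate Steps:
$Q{\left(z \right)} = -24 - 4 z$ ($Q{\left(z \right)} = \left(6 + z\right) \left(-4\right) = -24 - 4 z$)
$H{\left(E,x \right)} = 1 - \frac{x}{3}$
$A{\left(G \right)} = \frac{2}{G}$ ($A{\left(G \right)} = \frac{1 - -1}{G} = \frac{1 + 1}{G} = \frac{2}{G}$)
$\frac{-27 + 34}{-27 + A{\left(\sqrt{6 + 3} \right)}} + 11 \left(-56\right) = \frac{-27 + 34}{-27 + \frac{2}{\sqrt{6 + 3}}} + 11 \left(-56\right) = \frac{7}{-27 + \frac{2}{\sqrt{9}}} - 616 = \frac{7}{-27 + \frac{2}{3}} - 616 = \frac{7}{- \frac{79}{3}} - 616 = 7 \left(- \frac{3}{79}\right) - 616 = - \frac{21}{79} - 616 = - \frac{48685}{79}$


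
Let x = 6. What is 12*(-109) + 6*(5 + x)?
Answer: -1242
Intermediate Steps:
12*(-109) + 6*(5 + x) = 12*(-109) + 6*(5 + 6) = -1308 + 6*11 = -1308 + 66 = -1242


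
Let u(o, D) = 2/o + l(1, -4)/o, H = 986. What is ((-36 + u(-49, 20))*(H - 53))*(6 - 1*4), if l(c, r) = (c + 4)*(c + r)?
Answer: -3267366/49 ≈ -66681.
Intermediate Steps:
l(c, r) = (4 + c)*(c + r)
u(o, D) = -13/o (u(o, D) = 2/o + (1² + 4*1 + 4*(-4) + 1*(-4))/o = 2/o + (1 + 4 - 16 - 4)/o = 2/o - 15/o = -13/o)
((-36 + u(-49, 20))*(H - 53))*(6 - 1*4) = ((-36 - 13/(-49))*(986 - 53))*(6 - 1*4) = ((-36 - 13*(-1/49))*933)*(6 - 4) = ((-36 + 13/49)*933)*2 = -1751/49*933*2 = -1633683/49*2 = -3267366/49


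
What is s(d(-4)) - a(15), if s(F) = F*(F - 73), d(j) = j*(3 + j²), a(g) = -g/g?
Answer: 11325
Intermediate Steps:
a(g) = -1 (a(g) = -1*1 = -1)
s(F) = F*(-73 + F)
s(d(-4)) - a(15) = (-4*(3 + (-4)²))*(-73 - 4*(3 + (-4)²)) - 1*(-1) = (-4*(3 + 16))*(-73 - 4*(3 + 16)) + 1 = (-4*19)*(-73 - 4*19) + 1 = -76*(-73 - 76) + 1 = -76*(-149) + 1 = 11324 + 1 = 11325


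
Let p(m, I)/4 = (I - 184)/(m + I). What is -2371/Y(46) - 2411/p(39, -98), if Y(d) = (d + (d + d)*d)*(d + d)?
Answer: -194404399/1541506 ≈ -126.11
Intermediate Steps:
Y(d) = 2*d*(d + 2*d**2) (Y(d) = (d + (2*d)*d)*(2*d) = (d + 2*d**2)*(2*d) = 2*d*(d + 2*d**2))
p(m, I) = 4*(-184 + I)/(I + m) (p(m, I) = 4*((I - 184)/(m + I)) = 4*((-184 + I)/(I + m)) = 4*(-184 + I)/(I + m))
-2371/Y(46) - 2411/p(39, -98) = -2371*1/(2116*(2 + 4*46)) - 2411*(-98 + 39)/(4*(-184 - 98)) = -2371*1/(2116*(2 + 184)) - 2411/(4*(-282)/(-59)) = -2371/(2116*186) - 2411/(4*(-1/59)*(-282)) = -2371/393576 - 2411/1128/59 = -2371*1/393576 - 2411*59/1128 = -2371/393576 - 142249/1128 = -194404399/1541506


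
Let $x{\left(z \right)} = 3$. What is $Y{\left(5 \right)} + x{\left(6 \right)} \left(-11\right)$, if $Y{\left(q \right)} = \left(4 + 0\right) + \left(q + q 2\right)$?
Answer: $-14$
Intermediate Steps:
$Y{\left(q \right)} = 4 + 3 q$ ($Y{\left(q \right)} = 4 + \left(q + 2 q\right) = 4 + 3 q$)
$Y{\left(5 \right)} + x{\left(6 \right)} \left(-11\right) = \left(4 + 3 \cdot 5\right) + 3 \left(-11\right) = \left(4 + 15\right) - 33 = 19 - 33 = -14$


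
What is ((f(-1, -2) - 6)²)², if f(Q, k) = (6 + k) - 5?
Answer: 2401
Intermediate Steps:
f(Q, k) = 1 + k
((f(-1, -2) - 6)²)² = (((1 - 2) - 6)²)² = ((-1 - 6)²)² = ((-7)²)² = 49² = 2401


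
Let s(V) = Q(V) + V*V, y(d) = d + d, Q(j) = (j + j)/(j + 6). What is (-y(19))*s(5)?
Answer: -10830/11 ≈ -984.54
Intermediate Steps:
Q(j) = 2*j/(6 + j) (Q(j) = (2*j)/(6 + j) = 2*j/(6 + j))
y(d) = 2*d
s(V) = V**2 + 2*V/(6 + V) (s(V) = 2*V/(6 + V) + V*V = 2*V/(6 + V) + V**2 = V**2 + 2*V/(6 + V))
(-y(19))*s(5) = (-2*19)*(5*(2 + 5*(6 + 5))/(6 + 5)) = (-1*38)*(5*(2 + 5*11)/11) = -190*(2 + 55)/11 = -190*57/11 = -38*285/11 = -10830/11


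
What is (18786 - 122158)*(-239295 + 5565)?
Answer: 24161137560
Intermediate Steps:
(18786 - 122158)*(-239295 + 5565) = -103372*(-233730) = 24161137560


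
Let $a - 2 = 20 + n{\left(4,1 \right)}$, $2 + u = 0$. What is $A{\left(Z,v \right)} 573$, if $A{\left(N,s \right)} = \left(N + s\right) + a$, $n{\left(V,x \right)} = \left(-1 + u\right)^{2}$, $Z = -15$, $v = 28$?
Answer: $25212$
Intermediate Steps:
$u = -2$ ($u = -2 + 0 = -2$)
$n{\left(V,x \right)} = 9$ ($n{\left(V,x \right)} = \left(-1 - 2\right)^{2} = \left(-3\right)^{2} = 9$)
$a = 31$ ($a = 2 + \left(20 + 9\right) = 2 + 29 = 31$)
$A{\left(N,s \right)} = 31 + N + s$ ($A{\left(N,s \right)} = \left(N + s\right) + 31 = 31 + N + s$)
$A{\left(Z,v \right)} 573 = \left(31 - 15 + 28\right) 573 = 44 \cdot 573 = 25212$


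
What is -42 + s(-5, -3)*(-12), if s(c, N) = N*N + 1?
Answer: -162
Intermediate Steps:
s(c, N) = 1 + N² (s(c, N) = N² + 1 = 1 + N²)
-42 + s(-5, -3)*(-12) = -42 + (1 + (-3)²)*(-12) = -42 + (1 + 9)*(-12) = -42 + 10*(-12) = -42 - 120 = -162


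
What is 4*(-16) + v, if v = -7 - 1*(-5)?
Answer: -66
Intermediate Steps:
v = -2 (v = -7 + 5 = -2)
4*(-16) + v = 4*(-16) - 2 = -64 - 2 = -66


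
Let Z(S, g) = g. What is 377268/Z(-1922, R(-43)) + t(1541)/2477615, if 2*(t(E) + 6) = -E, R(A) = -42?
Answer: -44510708973/4955230 ≈ -8982.6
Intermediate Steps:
t(E) = -6 - E/2 (t(E) = -6 + (-E)/2 = -6 - E/2)
377268/Z(-1922, R(-43)) + t(1541)/2477615 = 377268/(-42) + (-6 - ½*1541)/2477615 = 377268*(-1/42) + (-6 - 1541/2)*(1/2477615) = -62878/7 - 1553/2*1/2477615 = -62878/7 - 1553/4955230 = -44510708973/4955230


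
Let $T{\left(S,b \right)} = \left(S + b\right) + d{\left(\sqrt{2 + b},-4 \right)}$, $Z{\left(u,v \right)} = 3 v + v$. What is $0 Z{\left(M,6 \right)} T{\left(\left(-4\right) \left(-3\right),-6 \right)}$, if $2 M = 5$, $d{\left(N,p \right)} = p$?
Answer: $0$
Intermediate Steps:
$M = \frac{5}{2}$ ($M = \frac{1}{2} \cdot 5 = \frac{5}{2} \approx 2.5$)
$Z{\left(u,v \right)} = 4 v$
$T{\left(S,b \right)} = -4 + S + b$ ($T{\left(S,b \right)} = \left(S + b\right) - 4 = -4 + S + b$)
$0 Z{\left(M,6 \right)} T{\left(\left(-4\right) \left(-3\right),-6 \right)} = 0 \cdot 4 \cdot 6 \left(-4 - -12 - 6\right) = 0 \cdot 24 \left(-4 + 12 - 6\right) = 0 \cdot 2 = 0$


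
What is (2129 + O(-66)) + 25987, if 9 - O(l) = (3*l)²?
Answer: -11079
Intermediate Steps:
O(l) = 9 - 9*l² (O(l) = 9 - (3*l)² = 9 - 9*l²)
(2129 + O(-66)) + 25987 = (2129 + (9 - 9*(-66)²)) + 25987 = (2129 + (9 - 9*4356)) + 25987 = (2129 + (9 - 39204)) + 25987 = (2129 - 39195) + 25987 = -37066 + 25987 = -11079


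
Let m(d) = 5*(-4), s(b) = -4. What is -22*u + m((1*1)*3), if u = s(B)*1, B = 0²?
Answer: 68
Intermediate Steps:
B = 0
m(d) = -20
u = -4 (u = -4*1 = -4)
-22*u + m((1*1)*3) = -22*(-4) - 20 = 88 - 20 = 68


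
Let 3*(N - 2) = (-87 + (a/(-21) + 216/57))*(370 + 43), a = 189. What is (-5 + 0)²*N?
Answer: -6028850/19 ≈ -3.1731e+5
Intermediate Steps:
N = -241154/19 (N = 2 + ((-87 + (189/(-21) + 216/57))*(370 + 43))/3 = 2 + ((-87 + (189*(-1/21) + 216*(1/57)))*413)/3 = 2 + ((-87 + (-9 + 72/19))*413)/3 = 2 + ((-87 - 99/19)*413)/3 = 2 + (-1752/19*413)/3 = 2 + (⅓)*(-723576/19) = 2 - 241192/19 = -241154/19 ≈ -12692.)
(-5 + 0)²*N = (-5 + 0)²*(-241154/19) = (-5)²*(-241154/19) = 25*(-241154/19) = -6028850/19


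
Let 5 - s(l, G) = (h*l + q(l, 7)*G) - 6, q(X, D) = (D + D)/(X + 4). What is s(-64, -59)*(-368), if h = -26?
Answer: 9200552/15 ≈ 6.1337e+5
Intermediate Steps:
q(X, D) = 2*D/(4 + X) (q(X, D) = (2*D)/(4 + X) = 2*D/(4 + X))
s(l, G) = 11 + 26*l - 14*G/(4 + l) (s(l, G) = 5 - ((-26*l + (2*7/(4 + l))*G) - 6) = 5 - ((-26*l + (14/(4 + l))*G) - 6) = 5 - ((-26*l + 14*G/(4 + l)) - 6) = 5 - (-6 - 26*l + 14*G/(4 + l)) = 5 + (6 + 26*l - 14*G/(4 + l)) = 11 + 26*l - 14*G/(4 + l))
s(-64, -59)*(-368) = ((-14*(-59) + (4 - 64)*(11 + 26*(-64)))/(4 - 64))*(-368) = ((826 - 60*(11 - 1664))/(-60))*(-368) = -(826 - 60*(-1653))/60*(-368) = -(826 + 99180)/60*(-368) = -1/60*100006*(-368) = -50003/30*(-368) = 9200552/15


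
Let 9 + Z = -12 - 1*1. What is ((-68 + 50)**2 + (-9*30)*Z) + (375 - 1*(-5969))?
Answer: 12608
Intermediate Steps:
Z = -22 (Z = -9 + (-12 - 1*1) = -9 + (-12 - 1) = -9 - 13 = -22)
((-68 + 50)**2 + (-9*30)*Z) + (375 - 1*(-5969)) = ((-68 + 50)**2 - 9*30*(-22)) + (375 - 1*(-5969)) = ((-18)**2 - 270*(-22)) + (375 + 5969) = (324 + 5940) + 6344 = 6264 + 6344 = 12608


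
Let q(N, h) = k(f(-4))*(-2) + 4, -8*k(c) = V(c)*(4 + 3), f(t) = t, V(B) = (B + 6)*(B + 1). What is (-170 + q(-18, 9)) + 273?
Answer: 193/2 ≈ 96.500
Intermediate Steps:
V(B) = (1 + B)*(6 + B) (V(B) = (6 + B)*(1 + B) = (1 + B)*(6 + B))
k(c) = -21/4 - 49*c/8 - 7*c²/8 (k(c) = -(6 + c² + 7*c)*(4 + 3)/8 = -(6 + c² + 7*c)*7/8 = -(42 + 7*c² + 49*c)/8 = -21/4 - 49*c/8 - 7*c²/8)
q(N, h) = -13/2 (q(N, h) = (-21/4 - 49/8*(-4) - 7/8*(-4)²)*(-2) + 4 = (-21/4 + 49/2 - 7/8*16)*(-2) + 4 = (-21/4 + 49/2 - 14)*(-2) + 4 = (21/4)*(-2) + 4 = -21/2 + 4 = -13/2)
(-170 + q(-18, 9)) + 273 = (-170 - 13/2) + 273 = -353/2 + 273 = 193/2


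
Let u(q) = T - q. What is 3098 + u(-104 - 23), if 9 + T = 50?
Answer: 3266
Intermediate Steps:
T = 41 (T = -9 + 50 = 41)
u(q) = 41 - q
3098 + u(-104 - 23) = 3098 + (41 - (-104 - 23)) = 3098 + (41 - 1*(-127)) = 3098 + (41 + 127) = 3098 + 168 = 3266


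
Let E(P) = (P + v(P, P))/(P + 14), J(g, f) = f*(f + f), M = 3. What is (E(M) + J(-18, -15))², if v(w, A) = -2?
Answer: 58537801/289 ≈ 2.0255e+5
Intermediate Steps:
J(g, f) = 2*f² (J(g, f) = f*(2*f) = 2*f²)
E(P) = (-2 + P)/(14 + P) (E(P) = (P - 2)/(P + 14) = (-2 + P)/(14 + P))
(E(M) + J(-18, -15))² = ((-2 + 3)/(14 + 3) + 2*(-15)²)² = (1/17 + 2*225)² = ((1/17)*1 + 450)² = (1/17 + 450)² = (7651/17)² = 58537801/289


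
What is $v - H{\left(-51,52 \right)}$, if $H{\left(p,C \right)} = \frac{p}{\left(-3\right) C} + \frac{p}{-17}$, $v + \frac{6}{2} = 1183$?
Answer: $\frac{61187}{52} \approx 1176.7$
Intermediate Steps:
$v = 1180$ ($v = -3 + 1183 = 1180$)
$H{\left(p,C \right)} = - \frac{p}{17} - \frac{p}{3 C}$ ($H{\left(p,C \right)} = p \left(- \frac{1}{3 C}\right) + p \left(- \frac{1}{17}\right) = - \frac{p}{3 C} - \frac{p}{17} = - \frac{p}{17} - \frac{p}{3 C}$)
$v - H{\left(-51,52 \right)} = 1180 - \left(\left(- \frac{1}{17}\right) \left(-51\right) - - \frac{17}{52}\right) = 1180 - \left(3 - \left(-17\right) \frac{1}{52}\right) = 1180 - \left(3 + \frac{17}{52}\right) = 1180 - \frac{173}{52} = \frac{61187}{52}$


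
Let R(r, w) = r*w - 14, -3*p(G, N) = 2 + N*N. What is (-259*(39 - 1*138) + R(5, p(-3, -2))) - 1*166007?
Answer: -140390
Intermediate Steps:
p(G, N) = -⅔ - N²/3 (p(G, N) = -(2 + N*N)/3 = -(2 + N²)/3 = -⅔ - N²/3)
R(r, w) = -14 + r*w
(-259*(39 - 1*138) + R(5, p(-3, -2))) - 1*166007 = (-259*(39 - 1*138) + (-14 + 5*(-⅔ - ⅓*(-2)²))) - 1*166007 = (-259*(39 - 138) + (-14 + 5*(-⅔ - ⅓*4))) - 166007 = (-259*(-99) + (-14 + 5*(-⅔ - 4/3))) - 166007 = (25641 + (-14 + 5*(-2))) - 166007 = (25641 + (-14 - 10)) - 166007 = (25641 - 24) - 166007 = 25617 - 166007 = -140390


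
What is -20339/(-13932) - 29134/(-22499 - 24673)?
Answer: 2645981/1273644 ≈ 2.0775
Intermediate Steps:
-20339/(-13932) - 29134/(-22499 - 24673) = -20339*(-1/13932) - 29134/(-47172) = 473/324 - 29134*(-1/47172) = 473/324 + 14567/23586 = 2645981/1273644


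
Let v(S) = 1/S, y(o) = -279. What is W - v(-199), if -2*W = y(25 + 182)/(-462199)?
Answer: 868877/183955202 ≈ 0.0047233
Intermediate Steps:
W = -279/924398 (W = -(-279)/(2*(-462199)) = -(-279)*(-1)/(2*462199) = -½*279/462199 = -279/924398 ≈ -0.00030182)
W - v(-199) = -279/924398 - 1/(-199) = -279/924398 - 1*(-1/199) = -279/924398 + 1/199 = 868877/183955202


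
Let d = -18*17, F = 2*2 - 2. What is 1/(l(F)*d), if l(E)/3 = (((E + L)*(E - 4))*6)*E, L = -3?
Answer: -1/22032 ≈ -4.5389e-5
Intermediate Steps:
F = 2 (F = 4 - 2 = 2)
l(E) = 18*E*(-4 + E)*(-3 + E) (l(E) = 3*((((E - 3)*(E - 4))*6)*E) = 3*((((-3 + E)*(-4 + E))*6)*E) = 3*((((-4 + E)*(-3 + E))*6)*E) = 3*((6*(-4 + E)*(-3 + E))*E) = 3*(6*E*(-4 + E)*(-3 + E)) = 18*E*(-4 + E)*(-3 + E))
d = -306
1/(l(F)*d) = 1/((18*2*(12 + 2² - 7*2))*(-306)) = 1/((18*2*(12 + 4 - 14))*(-306)) = 1/((18*2*2)*(-306)) = 1/(72*(-306)) = 1/(-22032) = -1/22032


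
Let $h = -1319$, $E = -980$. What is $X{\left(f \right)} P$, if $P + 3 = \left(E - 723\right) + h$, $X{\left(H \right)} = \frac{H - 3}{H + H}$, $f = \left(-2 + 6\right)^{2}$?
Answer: $- \frac{39325}{32} \approx -1228.9$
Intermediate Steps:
$f = 16$ ($f = 4^{2} = 16$)
$X{\left(H \right)} = \frac{-3 + H}{2 H}$
$P = -3025$ ($P = -3 - 3022 = -3025$)
$X{\left(f \right)} P = \frac{-3 + 16}{2 \cdot 16} \left(-3025\right) = \frac{1}{2} \cdot \frac{1}{16} \cdot 13 \left(-3025\right) = \frac{13}{32} \left(-3025\right) = - \frac{39325}{32}$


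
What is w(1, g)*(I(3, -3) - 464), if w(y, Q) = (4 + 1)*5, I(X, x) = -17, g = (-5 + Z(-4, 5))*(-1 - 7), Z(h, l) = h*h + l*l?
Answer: -12025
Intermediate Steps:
Z(h, l) = h² + l²
g = -288 (g = (-5 + ((-4)² + 5²))*(-1 - 7) = (-5 + (16 + 25))*(-8) = (-5 + 41)*(-8) = 36*(-8) = -288)
w(y, Q) = 25 (w(y, Q) = 5*5 = 25)
w(1, g)*(I(3, -3) - 464) = 25*(-17 - 464) = 25*(-481) = -12025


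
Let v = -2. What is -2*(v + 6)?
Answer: -8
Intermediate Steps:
-2*(v + 6) = -2*(-2 + 6) = -2*4 = -8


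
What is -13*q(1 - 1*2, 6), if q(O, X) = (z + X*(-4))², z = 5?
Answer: -4693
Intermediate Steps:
q(O, X) = (5 - 4*X)² (q(O, X) = (5 + X*(-4))² = (5 - 4*X)²)
-13*q(1 - 1*2, 6) = -13*(-5 + 4*6)² = -13*(-5 + 24)² = -13*19² = -13*361 = -4693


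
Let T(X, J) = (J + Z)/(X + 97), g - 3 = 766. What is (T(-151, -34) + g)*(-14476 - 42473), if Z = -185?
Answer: -264148445/6 ≈ -4.4025e+7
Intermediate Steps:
g = 769 (g = 3 + 766 = 769)
T(X, J) = (-185 + J)/(97 + X) (T(X, J) = (J - 185)/(X + 97) = (-185 + J)/(97 + X))
(T(-151, -34) + g)*(-14476 - 42473) = ((-185 - 34)/(97 - 151) + 769)*(-14476 - 42473) = (-219/(-54) + 769)*(-56949) = (-1/54*(-219) + 769)*(-56949) = (73/18 + 769)*(-56949) = (13915/18)*(-56949) = -264148445/6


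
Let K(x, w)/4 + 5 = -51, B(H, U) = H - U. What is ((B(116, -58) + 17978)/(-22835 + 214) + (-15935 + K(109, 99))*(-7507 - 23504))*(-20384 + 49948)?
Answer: 335123778941884028/22621 ≈ 1.4815e+13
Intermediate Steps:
K(x, w) = -224 (K(x, w) = -20 + 4*(-51) = -20 - 204 = -224)
((B(116, -58) + 17978)/(-22835 + 214) + (-15935 + K(109, 99))*(-7507 - 23504))*(-20384 + 49948) = (((116 - 1*(-58)) + 17978)/(-22835 + 214) + (-15935 - 224)*(-7507 - 23504))*(-20384 + 49948) = (((116 + 58) + 17978)/(-22621) - 16159*(-31011))*29564 = ((174 + 17978)*(-1/22621) + 501106749)*29564 = (18152*(-1/22621) + 501106749)*29564 = (-18152/22621 + 501106749)*29564 = (11335535750977/22621)*29564 = 335123778941884028/22621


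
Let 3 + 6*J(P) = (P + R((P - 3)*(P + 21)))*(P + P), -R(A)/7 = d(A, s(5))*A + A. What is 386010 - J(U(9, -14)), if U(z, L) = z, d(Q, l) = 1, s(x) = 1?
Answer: 787087/2 ≈ 3.9354e+5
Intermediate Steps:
R(A) = -14*A (R(A) = -7*(1*A + A) = -7*(A + A) = -14*A)
J(P) = -1/2 + P*(P - 14*(-3 + P)*(21 + P))/3 (J(P) = -1/2 + ((P - 14*(P - 3)*(P + 21))*(P + P))/6 = -1/2 + ((P - 14*(-3 + P)*(21 + P))*(2*P))/6 = -1/2 + (2*P*(P - 14*(-3 + P)*(21 + P)))/6 = -1/2 + P*(P - 14*(-3 + P)*(21 + P))/3)
386010 - J(U(9, -14)) = 386010 - (-1/2 + 294*9 - 251/3*9**2 - 14/3*9**3) = 386010 - (-1/2 + 2646 - 251/3*81 - 14/3*729) = 386010 - (-1/2 + 2646 - 6777 - 3402) = 386010 - 1*(-15067/2) = 386010 + 15067/2 = 787087/2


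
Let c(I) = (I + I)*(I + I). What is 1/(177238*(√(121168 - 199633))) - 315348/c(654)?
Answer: -26279/142572 - I*√78465/13906979670 ≈ -0.18432 - 2.0142e-8*I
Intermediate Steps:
c(I) = 4*I² (c(I) = (2*I)*(2*I) = 4*I²)
1/(177238*(√(121168 - 199633))) - 315348/c(654) = 1/(177238*(√(121168 - 199633))) - 315348/(4*654²) = 1/(177238*(√(-78465))) - 315348/(4*427716) = 1/(177238*((I*√78465))) - 315348/1710864 = (-I*√78465/78465)/177238 - 315348*1/1710864 = -I*√78465/13906979670 - 26279/142572 = -26279/142572 - I*√78465/13906979670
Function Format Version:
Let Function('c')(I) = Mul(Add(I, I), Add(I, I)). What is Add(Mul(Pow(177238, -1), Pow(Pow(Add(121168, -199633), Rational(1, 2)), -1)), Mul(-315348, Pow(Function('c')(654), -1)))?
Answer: Add(Rational(-26279, 142572), Mul(Rational(-1, 13906979670), I, Pow(78465, Rational(1, 2)))) ≈ Add(-0.18432, Mul(-2.0142e-8, I))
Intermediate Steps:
Function('c')(I) = Mul(4, Pow(I, 2)) (Function('c')(I) = Mul(Mul(2, I), Mul(2, I)) = Mul(4, Pow(I, 2)))
Add(Mul(Pow(177238, -1), Pow(Pow(Add(121168, -199633), Rational(1, 2)), -1)), Mul(-315348, Pow(Function('c')(654), -1))) = Add(Mul(Pow(177238, -1), Pow(Pow(Add(121168, -199633), Rational(1, 2)), -1)), Mul(-315348, Pow(Mul(4, Pow(654, 2)), -1))) = Add(Mul(Rational(1, 177238), Pow(Pow(-78465, Rational(1, 2)), -1)), Mul(-315348, Pow(Mul(4, 427716), -1))) = Add(Mul(Rational(1, 177238), Pow(Mul(I, Pow(78465, Rational(1, 2))), -1)), Mul(-315348, Pow(1710864, -1))) = Add(Mul(Rational(1, 177238), Mul(Rational(-1, 78465), I, Pow(78465, Rational(1, 2)))), Mul(-315348, Rational(1, 1710864))) = Add(Mul(Rational(-1, 13906979670), I, Pow(78465, Rational(1, 2))), Rational(-26279, 142572)) = Add(Rational(-26279, 142572), Mul(Rational(-1, 13906979670), I, Pow(78465, Rational(1, 2))))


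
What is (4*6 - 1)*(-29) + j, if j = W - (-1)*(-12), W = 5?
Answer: -674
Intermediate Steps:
j = -7 (j = 5 - (-1)*(-12) = 5 - 1*12 = 5 - 12 = -7)
(4*6 - 1)*(-29) + j = (4*6 - 1)*(-29) - 7 = (24 - 1)*(-29) - 7 = 23*(-29) - 7 = -667 - 7 = -674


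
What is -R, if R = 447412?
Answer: -447412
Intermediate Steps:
-R = -1*447412 = -447412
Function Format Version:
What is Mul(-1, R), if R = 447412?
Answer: -447412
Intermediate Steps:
Mul(-1, R) = Mul(-1, 447412) = -447412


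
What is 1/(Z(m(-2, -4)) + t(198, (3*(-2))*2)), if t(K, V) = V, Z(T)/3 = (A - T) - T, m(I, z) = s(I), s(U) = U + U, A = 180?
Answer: 1/552 ≈ 0.0018116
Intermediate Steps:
s(U) = 2*U
m(I, z) = 2*I
Z(T) = 540 - 6*T (Z(T) = 3*((180 - T) - T) = 3*(180 - 2*T) = 540 - 6*T)
1/(Z(m(-2, -4)) + t(198, (3*(-2))*2)) = 1/((540 - 12*(-2)) + (3*(-2))*2) = 1/((540 - 6*(-4)) - 6*2) = 1/((540 + 24) - 12) = 1/(564 - 12) = 1/552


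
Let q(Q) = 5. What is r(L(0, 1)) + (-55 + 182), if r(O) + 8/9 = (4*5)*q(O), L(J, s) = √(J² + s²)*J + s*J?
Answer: 2035/9 ≈ 226.11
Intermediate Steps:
L(J, s) = J*s + J*√(J² + s²) (L(J, s) = J*√(J² + s²) + J*s = J*s + J*√(J² + s²))
r(O) = 892/9 (r(O) = -8/9 + (4*5)*5 = -8/9 + 20*5 = -8/9 + 100 = 892/9)
r(L(0, 1)) + (-55 + 182) = 892/9 + (-55 + 182) = 892/9 + 127 = 2035/9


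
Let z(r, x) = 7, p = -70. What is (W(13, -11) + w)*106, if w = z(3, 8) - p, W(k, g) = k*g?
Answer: -6996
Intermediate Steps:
W(k, g) = g*k
w = 77 (w = 7 - 1*(-70) = 7 + 70 = 77)
(W(13, -11) + w)*106 = (-11*13 + 77)*106 = (-143 + 77)*106 = -66*106 = -6996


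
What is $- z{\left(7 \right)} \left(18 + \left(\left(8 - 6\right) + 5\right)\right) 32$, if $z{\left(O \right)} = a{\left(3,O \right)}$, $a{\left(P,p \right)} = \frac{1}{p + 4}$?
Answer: $- \frac{800}{11} \approx -72.727$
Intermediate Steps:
$a{\left(P,p \right)} = \frac{1}{4 + p}$
$z{\left(O \right)} = \frac{1}{4 + O}$
$- z{\left(7 \right)} \left(18 + \left(\left(8 - 6\right) + 5\right)\right) 32 = - \frac{18 + \left(\left(8 - 6\right) + 5\right)}{4 + 7} \cdot 32 = - \frac{18 + \left(2 + 5\right)}{11} \cdot 32 = - \frac{18 + 7}{11} \cdot 32 = - \frac{1}{11} \cdot 25 \cdot 32 = - \frac{25 \cdot 32}{11} = \left(-1\right) \frac{800}{11} = - \frac{800}{11}$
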